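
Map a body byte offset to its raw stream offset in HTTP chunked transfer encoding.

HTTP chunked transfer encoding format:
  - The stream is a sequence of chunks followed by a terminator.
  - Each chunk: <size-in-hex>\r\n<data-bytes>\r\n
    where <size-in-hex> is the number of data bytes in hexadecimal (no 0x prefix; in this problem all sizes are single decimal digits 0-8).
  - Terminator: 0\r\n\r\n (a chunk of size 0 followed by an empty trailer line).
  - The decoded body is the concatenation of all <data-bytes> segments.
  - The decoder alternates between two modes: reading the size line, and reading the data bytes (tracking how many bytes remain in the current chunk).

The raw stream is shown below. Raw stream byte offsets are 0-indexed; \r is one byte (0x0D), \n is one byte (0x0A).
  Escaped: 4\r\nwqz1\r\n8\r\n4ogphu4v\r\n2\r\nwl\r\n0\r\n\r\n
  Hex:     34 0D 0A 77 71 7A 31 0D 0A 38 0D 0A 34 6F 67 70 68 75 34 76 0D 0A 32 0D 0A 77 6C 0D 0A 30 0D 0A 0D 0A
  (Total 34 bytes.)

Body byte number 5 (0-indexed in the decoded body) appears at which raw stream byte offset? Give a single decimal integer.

Chunk 1: stream[0..1]='4' size=0x4=4, data at stream[3..7]='wqz1' -> body[0..4], body so far='wqz1'
Chunk 2: stream[9..10]='8' size=0x8=8, data at stream[12..20]='4ogphu4v' -> body[4..12], body so far='wqz14ogphu4v'
Chunk 3: stream[22..23]='2' size=0x2=2, data at stream[25..27]='wl' -> body[12..14], body so far='wqz14ogphu4vwl'
Chunk 4: stream[29..30]='0' size=0 (terminator). Final body='wqz14ogphu4vwl' (14 bytes)
Body byte 5 at stream offset 13

Answer: 13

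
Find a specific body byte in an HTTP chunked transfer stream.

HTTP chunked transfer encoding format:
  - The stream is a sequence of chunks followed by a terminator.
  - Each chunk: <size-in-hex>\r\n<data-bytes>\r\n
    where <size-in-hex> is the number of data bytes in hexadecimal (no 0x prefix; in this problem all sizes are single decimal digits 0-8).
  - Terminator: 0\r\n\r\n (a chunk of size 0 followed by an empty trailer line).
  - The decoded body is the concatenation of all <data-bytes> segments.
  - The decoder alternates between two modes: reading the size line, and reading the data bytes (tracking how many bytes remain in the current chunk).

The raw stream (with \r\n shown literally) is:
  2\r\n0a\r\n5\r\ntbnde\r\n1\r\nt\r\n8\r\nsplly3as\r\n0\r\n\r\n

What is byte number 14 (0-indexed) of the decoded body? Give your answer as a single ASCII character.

Chunk 1: stream[0..1]='2' size=0x2=2, data at stream[3..5]='0a' -> body[0..2], body so far='0a'
Chunk 2: stream[7..8]='5' size=0x5=5, data at stream[10..15]='tbnde' -> body[2..7], body so far='0atbnde'
Chunk 3: stream[17..18]='1' size=0x1=1, data at stream[20..21]='t' -> body[7..8], body so far='0atbndet'
Chunk 4: stream[23..24]='8' size=0x8=8, data at stream[26..34]='splly3as' -> body[8..16], body so far='0atbndetsplly3as'
Chunk 5: stream[36..37]='0' size=0 (terminator). Final body='0atbndetsplly3as' (16 bytes)
Body byte 14 = 'a'

Answer: a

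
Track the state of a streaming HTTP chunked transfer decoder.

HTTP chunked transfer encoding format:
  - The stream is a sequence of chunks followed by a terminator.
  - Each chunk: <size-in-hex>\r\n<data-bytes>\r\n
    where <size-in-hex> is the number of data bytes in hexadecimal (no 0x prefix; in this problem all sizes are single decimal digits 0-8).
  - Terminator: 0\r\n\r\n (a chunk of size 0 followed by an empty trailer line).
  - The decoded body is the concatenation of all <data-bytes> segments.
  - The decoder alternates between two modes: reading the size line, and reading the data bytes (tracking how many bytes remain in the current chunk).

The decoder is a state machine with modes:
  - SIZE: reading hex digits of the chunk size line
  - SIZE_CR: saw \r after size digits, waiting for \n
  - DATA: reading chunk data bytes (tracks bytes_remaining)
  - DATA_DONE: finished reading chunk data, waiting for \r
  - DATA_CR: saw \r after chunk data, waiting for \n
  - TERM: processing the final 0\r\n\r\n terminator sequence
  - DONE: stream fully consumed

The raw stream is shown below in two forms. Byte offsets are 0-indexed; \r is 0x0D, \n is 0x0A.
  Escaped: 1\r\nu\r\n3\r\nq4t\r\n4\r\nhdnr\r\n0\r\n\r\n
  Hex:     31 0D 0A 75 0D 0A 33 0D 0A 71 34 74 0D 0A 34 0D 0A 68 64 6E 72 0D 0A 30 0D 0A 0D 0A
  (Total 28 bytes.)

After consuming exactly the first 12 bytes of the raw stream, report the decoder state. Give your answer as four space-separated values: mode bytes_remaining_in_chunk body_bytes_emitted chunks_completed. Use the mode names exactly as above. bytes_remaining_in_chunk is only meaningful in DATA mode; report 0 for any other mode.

Answer: DATA_DONE 0 4 1

Derivation:
Byte 0 = '1': mode=SIZE remaining=0 emitted=0 chunks_done=0
Byte 1 = 0x0D: mode=SIZE_CR remaining=0 emitted=0 chunks_done=0
Byte 2 = 0x0A: mode=DATA remaining=1 emitted=0 chunks_done=0
Byte 3 = 'u': mode=DATA_DONE remaining=0 emitted=1 chunks_done=0
Byte 4 = 0x0D: mode=DATA_CR remaining=0 emitted=1 chunks_done=0
Byte 5 = 0x0A: mode=SIZE remaining=0 emitted=1 chunks_done=1
Byte 6 = '3': mode=SIZE remaining=0 emitted=1 chunks_done=1
Byte 7 = 0x0D: mode=SIZE_CR remaining=0 emitted=1 chunks_done=1
Byte 8 = 0x0A: mode=DATA remaining=3 emitted=1 chunks_done=1
Byte 9 = 'q': mode=DATA remaining=2 emitted=2 chunks_done=1
Byte 10 = '4': mode=DATA remaining=1 emitted=3 chunks_done=1
Byte 11 = 't': mode=DATA_DONE remaining=0 emitted=4 chunks_done=1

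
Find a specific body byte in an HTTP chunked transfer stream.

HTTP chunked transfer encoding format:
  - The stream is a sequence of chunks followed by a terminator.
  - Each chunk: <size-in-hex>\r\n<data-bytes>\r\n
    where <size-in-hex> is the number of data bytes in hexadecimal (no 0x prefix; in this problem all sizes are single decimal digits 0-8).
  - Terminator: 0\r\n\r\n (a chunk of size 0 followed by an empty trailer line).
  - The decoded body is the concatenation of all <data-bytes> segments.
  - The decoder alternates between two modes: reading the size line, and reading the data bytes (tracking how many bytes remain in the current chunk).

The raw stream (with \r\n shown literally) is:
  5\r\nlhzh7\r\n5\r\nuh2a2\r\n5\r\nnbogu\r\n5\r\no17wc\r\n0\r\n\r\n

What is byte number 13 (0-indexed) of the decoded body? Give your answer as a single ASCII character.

Answer: g

Derivation:
Chunk 1: stream[0..1]='5' size=0x5=5, data at stream[3..8]='lhzh7' -> body[0..5], body so far='lhzh7'
Chunk 2: stream[10..11]='5' size=0x5=5, data at stream[13..18]='uh2a2' -> body[5..10], body so far='lhzh7uh2a2'
Chunk 3: stream[20..21]='5' size=0x5=5, data at stream[23..28]='nbogu' -> body[10..15], body so far='lhzh7uh2a2nbogu'
Chunk 4: stream[30..31]='5' size=0x5=5, data at stream[33..38]='o17wc' -> body[15..20], body so far='lhzh7uh2a2nboguo17wc'
Chunk 5: stream[40..41]='0' size=0 (terminator). Final body='lhzh7uh2a2nboguo17wc' (20 bytes)
Body byte 13 = 'g'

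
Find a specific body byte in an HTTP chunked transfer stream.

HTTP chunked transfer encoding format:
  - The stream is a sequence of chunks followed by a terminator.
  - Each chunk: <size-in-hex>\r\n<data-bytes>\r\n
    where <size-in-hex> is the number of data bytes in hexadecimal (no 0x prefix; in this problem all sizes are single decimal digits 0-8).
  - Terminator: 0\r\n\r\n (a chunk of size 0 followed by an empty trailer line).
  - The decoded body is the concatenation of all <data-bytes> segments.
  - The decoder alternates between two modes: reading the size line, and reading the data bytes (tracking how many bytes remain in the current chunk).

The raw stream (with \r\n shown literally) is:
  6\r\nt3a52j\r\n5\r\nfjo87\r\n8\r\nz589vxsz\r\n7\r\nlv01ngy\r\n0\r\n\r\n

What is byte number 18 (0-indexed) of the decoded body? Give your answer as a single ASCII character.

Answer: z

Derivation:
Chunk 1: stream[0..1]='6' size=0x6=6, data at stream[3..9]='t3a52j' -> body[0..6], body so far='t3a52j'
Chunk 2: stream[11..12]='5' size=0x5=5, data at stream[14..19]='fjo87' -> body[6..11], body so far='t3a52jfjo87'
Chunk 3: stream[21..22]='8' size=0x8=8, data at stream[24..32]='z589vxsz' -> body[11..19], body so far='t3a52jfjo87z589vxsz'
Chunk 4: stream[34..35]='7' size=0x7=7, data at stream[37..44]='lv01ngy' -> body[19..26], body so far='t3a52jfjo87z589vxszlv01ngy'
Chunk 5: stream[46..47]='0' size=0 (terminator). Final body='t3a52jfjo87z589vxszlv01ngy' (26 bytes)
Body byte 18 = 'z'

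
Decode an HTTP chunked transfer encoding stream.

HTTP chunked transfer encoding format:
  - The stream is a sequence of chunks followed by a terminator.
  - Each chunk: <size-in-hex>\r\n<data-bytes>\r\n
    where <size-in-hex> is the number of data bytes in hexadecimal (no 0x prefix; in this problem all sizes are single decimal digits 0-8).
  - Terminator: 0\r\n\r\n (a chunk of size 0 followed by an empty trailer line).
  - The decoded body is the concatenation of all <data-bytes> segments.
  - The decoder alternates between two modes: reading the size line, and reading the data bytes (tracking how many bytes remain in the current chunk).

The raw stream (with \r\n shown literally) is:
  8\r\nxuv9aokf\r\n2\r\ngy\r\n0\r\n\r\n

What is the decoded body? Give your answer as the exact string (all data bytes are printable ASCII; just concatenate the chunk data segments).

Answer: xuv9aokfgy

Derivation:
Chunk 1: stream[0..1]='8' size=0x8=8, data at stream[3..11]='xuv9aokf' -> body[0..8], body so far='xuv9aokf'
Chunk 2: stream[13..14]='2' size=0x2=2, data at stream[16..18]='gy' -> body[8..10], body so far='xuv9aokfgy'
Chunk 3: stream[20..21]='0' size=0 (terminator). Final body='xuv9aokfgy' (10 bytes)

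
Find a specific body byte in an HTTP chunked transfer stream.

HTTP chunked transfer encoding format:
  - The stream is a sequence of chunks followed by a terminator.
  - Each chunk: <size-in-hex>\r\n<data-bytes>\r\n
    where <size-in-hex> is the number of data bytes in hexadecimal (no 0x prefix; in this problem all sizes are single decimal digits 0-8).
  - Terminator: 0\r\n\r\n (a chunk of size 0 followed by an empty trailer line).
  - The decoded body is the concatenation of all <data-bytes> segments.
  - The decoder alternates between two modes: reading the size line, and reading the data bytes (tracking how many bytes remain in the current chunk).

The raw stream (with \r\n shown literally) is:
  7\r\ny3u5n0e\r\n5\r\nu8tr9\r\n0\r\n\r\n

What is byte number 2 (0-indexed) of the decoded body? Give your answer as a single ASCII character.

Chunk 1: stream[0..1]='7' size=0x7=7, data at stream[3..10]='y3u5n0e' -> body[0..7], body so far='y3u5n0e'
Chunk 2: stream[12..13]='5' size=0x5=5, data at stream[15..20]='u8tr9' -> body[7..12], body so far='y3u5n0eu8tr9'
Chunk 3: stream[22..23]='0' size=0 (terminator). Final body='y3u5n0eu8tr9' (12 bytes)
Body byte 2 = 'u'

Answer: u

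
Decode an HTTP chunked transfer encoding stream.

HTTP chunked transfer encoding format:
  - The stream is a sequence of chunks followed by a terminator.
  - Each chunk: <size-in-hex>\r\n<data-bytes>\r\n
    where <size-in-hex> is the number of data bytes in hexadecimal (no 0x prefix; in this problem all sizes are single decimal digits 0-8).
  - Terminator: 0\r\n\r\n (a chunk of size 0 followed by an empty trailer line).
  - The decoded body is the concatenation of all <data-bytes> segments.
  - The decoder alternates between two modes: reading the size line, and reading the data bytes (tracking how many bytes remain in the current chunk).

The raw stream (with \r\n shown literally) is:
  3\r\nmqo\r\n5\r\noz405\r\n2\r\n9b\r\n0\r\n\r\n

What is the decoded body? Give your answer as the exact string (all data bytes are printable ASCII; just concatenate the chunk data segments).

Chunk 1: stream[0..1]='3' size=0x3=3, data at stream[3..6]='mqo' -> body[0..3], body so far='mqo'
Chunk 2: stream[8..9]='5' size=0x5=5, data at stream[11..16]='oz405' -> body[3..8], body so far='mqooz405'
Chunk 3: stream[18..19]='2' size=0x2=2, data at stream[21..23]='9b' -> body[8..10], body so far='mqooz4059b'
Chunk 4: stream[25..26]='0' size=0 (terminator). Final body='mqooz4059b' (10 bytes)

Answer: mqooz4059b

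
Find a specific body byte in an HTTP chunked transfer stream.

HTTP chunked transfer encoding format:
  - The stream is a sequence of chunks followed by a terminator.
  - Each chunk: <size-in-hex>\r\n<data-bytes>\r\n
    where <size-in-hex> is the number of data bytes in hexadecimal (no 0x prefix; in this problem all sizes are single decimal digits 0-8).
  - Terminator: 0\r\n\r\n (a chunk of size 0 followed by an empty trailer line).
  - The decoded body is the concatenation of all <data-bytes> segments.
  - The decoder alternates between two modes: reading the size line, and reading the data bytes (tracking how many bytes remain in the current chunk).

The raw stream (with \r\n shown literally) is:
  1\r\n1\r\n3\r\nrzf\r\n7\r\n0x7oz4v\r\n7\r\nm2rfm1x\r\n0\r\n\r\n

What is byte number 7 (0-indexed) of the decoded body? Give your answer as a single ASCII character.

Answer: o

Derivation:
Chunk 1: stream[0..1]='1' size=0x1=1, data at stream[3..4]='1' -> body[0..1], body so far='1'
Chunk 2: stream[6..7]='3' size=0x3=3, data at stream[9..12]='rzf' -> body[1..4], body so far='1rzf'
Chunk 3: stream[14..15]='7' size=0x7=7, data at stream[17..24]='0x7oz4v' -> body[4..11], body so far='1rzf0x7oz4v'
Chunk 4: stream[26..27]='7' size=0x7=7, data at stream[29..36]='m2rfm1x' -> body[11..18], body so far='1rzf0x7oz4vm2rfm1x'
Chunk 5: stream[38..39]='0' size=0 (terminator). Final body='1rzf0x7oz4vm2rfm1x' (18 bytes)
Body byte 7 = 'o'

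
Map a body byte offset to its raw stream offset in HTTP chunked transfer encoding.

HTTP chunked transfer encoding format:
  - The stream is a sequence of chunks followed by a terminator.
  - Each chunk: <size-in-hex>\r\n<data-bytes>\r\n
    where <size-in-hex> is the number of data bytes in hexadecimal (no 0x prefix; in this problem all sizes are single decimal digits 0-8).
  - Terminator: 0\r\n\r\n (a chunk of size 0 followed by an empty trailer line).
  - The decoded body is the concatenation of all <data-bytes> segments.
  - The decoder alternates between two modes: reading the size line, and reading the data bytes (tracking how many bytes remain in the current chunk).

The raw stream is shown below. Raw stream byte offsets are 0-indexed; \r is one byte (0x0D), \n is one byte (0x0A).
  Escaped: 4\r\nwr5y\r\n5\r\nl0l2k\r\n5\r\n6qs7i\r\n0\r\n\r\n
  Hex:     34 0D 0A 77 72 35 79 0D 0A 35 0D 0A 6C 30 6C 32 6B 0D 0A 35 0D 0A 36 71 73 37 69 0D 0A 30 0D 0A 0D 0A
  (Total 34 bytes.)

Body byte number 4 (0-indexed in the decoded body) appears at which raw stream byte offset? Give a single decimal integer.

Answer: 12

Derivation:
Chunk 1: stream[0..1]='4' size=0x4=4, data at stream[3..7]='wr5y' -> body[0..4], body so far='wr5y'
Chunk 2: stream[9..10]='5' size=0x5=5, data at stream[12..17]='l0l2k' -> body[4..9], body so far='wr5yl0l2k'
Chunk 3: stream[19..20]='5' size=0x5=5, data at stream[22..27]='6qs7i' -> body[9..14], body so far='wr5yl0l2k6qs7i'
Chunk 4: stream[29..30]='0' size=0 (terminator). Final body='wr5yl0l2k6qs7i' (14 bytes)
Body byte 4 at stream offset 12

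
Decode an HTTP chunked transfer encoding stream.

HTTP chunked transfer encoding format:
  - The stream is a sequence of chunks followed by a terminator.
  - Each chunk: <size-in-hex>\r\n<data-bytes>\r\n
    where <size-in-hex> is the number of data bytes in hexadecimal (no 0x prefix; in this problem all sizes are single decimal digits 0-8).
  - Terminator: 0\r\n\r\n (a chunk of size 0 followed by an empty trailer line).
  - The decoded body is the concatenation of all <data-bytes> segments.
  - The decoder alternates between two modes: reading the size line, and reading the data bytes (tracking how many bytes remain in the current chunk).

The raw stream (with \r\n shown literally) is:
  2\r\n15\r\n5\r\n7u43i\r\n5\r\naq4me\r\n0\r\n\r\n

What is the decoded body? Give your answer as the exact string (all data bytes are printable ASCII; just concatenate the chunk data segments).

Chunk 1: stream[0..1]='2' size=0x2=2, data at stream[3..5]='15' -> body[0..2], body so far='15'
Chunk 2: stream[7..8]='5' size=0x5=5, data at stream[10..15]='7u43i' -> body[2..7], body so far='157u43i'
Chunk 3: stream[17..18]='5' size=0x5=5, data at stream[20..25]='aq4me' -> body[7..12], body so far='157u43iaq4me'
Chunk 4: stream[27..28]='0' size=0 (terminator). Final body='157u43iaq4me' (12 bytes)

Answer: 157u43iaq4me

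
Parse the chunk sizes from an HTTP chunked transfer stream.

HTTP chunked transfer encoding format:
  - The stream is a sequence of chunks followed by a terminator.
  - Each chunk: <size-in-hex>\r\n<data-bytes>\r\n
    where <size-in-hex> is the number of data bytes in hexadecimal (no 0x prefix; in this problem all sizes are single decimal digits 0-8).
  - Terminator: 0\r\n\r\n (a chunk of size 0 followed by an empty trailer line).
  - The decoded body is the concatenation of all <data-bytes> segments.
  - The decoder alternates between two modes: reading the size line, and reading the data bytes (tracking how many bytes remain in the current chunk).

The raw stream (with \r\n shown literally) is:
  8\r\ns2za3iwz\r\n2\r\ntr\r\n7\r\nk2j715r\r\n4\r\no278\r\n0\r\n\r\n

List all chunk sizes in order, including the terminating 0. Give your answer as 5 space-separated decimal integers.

Chunk 1: stream[0..1]='8' size=0x8=8, data at stream[3..11]='s2za3iwz' -> body[0..8], body so far='s2za3iwz'
Chunk 2: stream[13..14]='2' size=0x2=2, data at stream[16..18]='tr' -> body[8..10], body so far='s2za3iwztr'
Chunk 3: stream[20..21]='7' size=0x7=7, data at stream[23..30]='k2j715r' -> body[10..17], body so far='s2za3iwztrk2j715r'
Chunk 4: stream[32..33]='4' size=0x4=4, data at stream[35..39]='o278' -> body[17..21], body so far='s2za3iwztrk2j715ro278'
Chunk 5: stream[41..42]='0' size=0 (terminator). Final body='s2za3iwztrk2j715ro278' (21 bytes)

Answer: 8 2 7 4 0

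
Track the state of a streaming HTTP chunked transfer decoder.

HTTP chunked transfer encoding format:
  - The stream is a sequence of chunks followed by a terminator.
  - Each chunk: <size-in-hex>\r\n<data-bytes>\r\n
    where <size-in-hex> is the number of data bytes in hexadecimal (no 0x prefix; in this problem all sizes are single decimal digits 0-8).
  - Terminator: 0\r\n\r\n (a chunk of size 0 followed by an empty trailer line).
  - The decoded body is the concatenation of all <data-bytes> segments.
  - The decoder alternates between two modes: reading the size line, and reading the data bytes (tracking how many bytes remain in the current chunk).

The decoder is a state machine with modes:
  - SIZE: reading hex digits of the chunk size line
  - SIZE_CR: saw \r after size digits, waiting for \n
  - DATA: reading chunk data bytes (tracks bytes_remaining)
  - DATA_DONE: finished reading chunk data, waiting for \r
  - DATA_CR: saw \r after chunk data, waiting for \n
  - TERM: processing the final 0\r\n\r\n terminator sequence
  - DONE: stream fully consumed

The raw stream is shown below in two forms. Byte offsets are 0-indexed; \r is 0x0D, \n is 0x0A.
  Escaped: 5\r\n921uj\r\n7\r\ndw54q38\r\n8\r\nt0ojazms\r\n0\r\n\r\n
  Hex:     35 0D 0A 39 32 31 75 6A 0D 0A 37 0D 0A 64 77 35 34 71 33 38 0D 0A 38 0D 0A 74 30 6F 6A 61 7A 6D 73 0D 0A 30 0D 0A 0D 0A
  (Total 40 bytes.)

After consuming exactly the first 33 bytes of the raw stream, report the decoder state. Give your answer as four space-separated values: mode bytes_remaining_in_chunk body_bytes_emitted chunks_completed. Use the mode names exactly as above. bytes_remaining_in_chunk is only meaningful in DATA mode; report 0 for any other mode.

Byte 0 = '5': mode=SIZE remaining=0 emitted=0 chunks_done=0
Byte 1 = 0x0D: mode=SIZE_CR remaining=0 emitted=0 chunks_done=0
Byte 2 = 0x0A: mode=DATA remaining=5 emitted=0 chunks_done=0
Byte 3 = '9': mode=DATA remaining=4 emitted=1 chunks_done=0
Byte 4 = '2': mode=DATA remaining=3 emitted=2 chunks_done=0
Byte 5 = '1': mode=DATA remaining=2 emitted=3 chunks_done=0
Byte 6 = 'u': mode=DATA remaining=1 emitted=4 chunks_done=0
Byte 7 = 'j': mode=DATA_DONE remaining=0 emitted=5 chunks_done=0
Byte 8 = 0x0D: mode=DATA_CR remaining=0 emitted=5 chunks_done=0
Byte 9 = 0x0A: mode=SIZE remaining=0 emitted=5 chunks_done=1
Byte 10 = '7': mode=SIZE remaining=0 emitted=5 chunks_done=1
Byte 11 = 0x0D: mode=SIZE_CR remaining=0 emitted=5 chunks_done=1
Byte 12 = 0x0A: mode=DATA remaining=7 emitted=5 chunks_done=1
Byte 13 = 'd': mode=DATA remaining=6 emitted=6 chunks_done=1
Byte 14 = 'w': mode=DATA remaining=5 emitted=7 chunks_done=1
Byte 15 = '5': mode=DATA remaining=4 emitted=8 chunks_done=1
Byte 16 = '4': mode=DATA remaining=3 emitted=9 chunks_done=1
Byte 17 = 'q': mode=DATA remaining=2 emitted=10 chunks_done=1
Byte 18 = '3': mode=DATA remaining=1 emitted=11 chunks_done=1
Byte 19 = '8': mode=DATA_DONE remaining=0 emitted=12 chunks_done=1
Byte 20 = 0x0D: mode=DATA_CR remaining=0 emitted=12 chunks_done=1
Byte 21 = 0x0A: mode=SIZE remaining=0 emitted=12 chunks_done=2
Byte 22 = '8': mode=SIZE remaining=0 emitted=12 chunks_done=2
Byte 23 = 0x0D: mode=SIZE_CR remaining=0 emitted=12 chunks_done=2
Byte 24 = 0x0A: mode=DATA remaining=8 emitted=12 chunks_done=2
Byte 25 = 't': mode=DATA remaining=7 emitted=13 chunks_done=2
Byte 26 = '0': mode=DATA remaining=6 emitted=14 chunks_done=2
Byte 27 = 'o': mode=DATA remaining=5 emitted=15 chunks_done=2
Byte 28 = 'j': mode=DATA remaining=4 emitted=16 chunks_done=2
Byte 29 = 'a': mode=DATA remaining=3 emitted=17 chunks_done=2
Byte 30 = 'z': mode=DATA remaining=2 emitted=18 chunks_done=2
Byte 31 = 'm': mode=DATA remaining=1 emitted=19 chunks_done=2
Byte 32 = 's': mode=DATA_DONE remaining=0 emitted=20 chunks_done=2

Answer: DATA_DONE 0 20 2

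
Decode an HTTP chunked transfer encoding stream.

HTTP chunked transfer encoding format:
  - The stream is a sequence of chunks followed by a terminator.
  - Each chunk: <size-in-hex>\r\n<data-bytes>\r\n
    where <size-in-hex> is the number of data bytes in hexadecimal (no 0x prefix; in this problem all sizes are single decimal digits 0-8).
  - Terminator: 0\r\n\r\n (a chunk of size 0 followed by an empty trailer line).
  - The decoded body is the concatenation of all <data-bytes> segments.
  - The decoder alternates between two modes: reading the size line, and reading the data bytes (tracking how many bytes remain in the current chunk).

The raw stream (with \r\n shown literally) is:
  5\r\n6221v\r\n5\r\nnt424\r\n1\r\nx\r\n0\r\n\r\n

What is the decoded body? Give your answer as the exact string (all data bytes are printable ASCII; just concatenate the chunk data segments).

Answer: 6221vnt424x

Derivation:
Chunk 1: stream[0..1]='5' size=0x5=5, data at stream[3..8]='6221v' -> body[0..5], body so far='6221v'
Chunk 2: stream[10..11]='5' size=0x5=5, data at stream[13..18]='nt424' -> body[5..10], body so far='6221vnt424'
Chunk 3: stream[20..21]='1' size=0x1=1, data at stream[23..24]='x' -> body[10..11], body so far='6221vnt424x'
Chunk 4: stream[26..27]='0' size=0 (terminator). Final body='6221vnt424x' (11 bytes)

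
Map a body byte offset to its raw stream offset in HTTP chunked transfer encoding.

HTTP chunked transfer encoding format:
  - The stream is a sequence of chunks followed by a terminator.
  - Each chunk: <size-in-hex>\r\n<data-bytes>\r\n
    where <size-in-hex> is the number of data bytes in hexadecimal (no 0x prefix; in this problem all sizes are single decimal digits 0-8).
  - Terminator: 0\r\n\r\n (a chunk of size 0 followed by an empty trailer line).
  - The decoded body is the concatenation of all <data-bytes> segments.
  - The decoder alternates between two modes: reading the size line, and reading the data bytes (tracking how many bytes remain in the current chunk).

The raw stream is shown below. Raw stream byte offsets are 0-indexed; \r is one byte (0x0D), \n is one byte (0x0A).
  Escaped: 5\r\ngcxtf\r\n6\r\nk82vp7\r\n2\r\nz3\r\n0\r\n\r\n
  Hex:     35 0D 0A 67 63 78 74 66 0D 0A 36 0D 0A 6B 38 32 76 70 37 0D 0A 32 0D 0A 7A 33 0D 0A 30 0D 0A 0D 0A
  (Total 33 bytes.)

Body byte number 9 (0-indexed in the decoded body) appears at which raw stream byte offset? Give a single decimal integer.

Answer: 17

Derivation:
Chunk 1: stream[0..1]='5' size=0x5=5, data at stream[3..8]='gcxtf' -> body[0..5], body so far='gcxtf'
Chunk 2: stream[10..11]='6' size=0x6=6, data at stream[13..19]='k82vp7' -> body[5..11], body so far='gcxtfk82vp7'
Chunk 3: stream[21..22]='2' size=0x2=2, data at stream[24..26]='z3' -> body[11..13], body so far='gcxtfk82vp7z3'
Chunk 4: stream[28..29]='0' size=0 (terminator). Final body='gcxtfk82vp7z3' (13 bytes)
Body byte 9 at stream offset 17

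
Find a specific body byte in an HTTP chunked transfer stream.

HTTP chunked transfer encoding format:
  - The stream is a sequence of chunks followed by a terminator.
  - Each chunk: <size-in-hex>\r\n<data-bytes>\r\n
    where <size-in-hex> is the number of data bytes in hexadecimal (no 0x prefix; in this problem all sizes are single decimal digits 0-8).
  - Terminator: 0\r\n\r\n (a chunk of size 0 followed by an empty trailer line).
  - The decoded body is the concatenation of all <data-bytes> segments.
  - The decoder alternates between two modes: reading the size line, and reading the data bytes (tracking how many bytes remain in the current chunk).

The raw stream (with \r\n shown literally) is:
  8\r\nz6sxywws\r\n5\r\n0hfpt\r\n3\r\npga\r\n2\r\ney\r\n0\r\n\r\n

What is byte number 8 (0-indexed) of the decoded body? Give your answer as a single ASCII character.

Answer: 0

Derivation:
Chunk 1: stream[0..1]='8' size=0x8=8, data at stream[3..11]='z6sxywws' -> body[0..8], body so far='z6sxywws'
Chunk 2: stream[13..14]='5' size=0x5=5, data at stream[16..21]='0hfpt' -> body[8..13], body so far='z6sxywws0hfpt'
Chunk 3: stream[23..24]='3' size=0x3=3, data at stream[26..29]='pga' -> body[13..16], body so far='z6sxywws0hfptpga'
Chunk 4: stream[31..32]='2' size=0x2=2, data at stream[34..36]='ey' -> body[16..18], body so far='z6sxywws0hfptpgaey'
Chunk 5: stream[38..39]='0' size=0 (terminator). Final body='z6sxywws0hfptpgaey' (18 bytes)
Body byte 8 = '0'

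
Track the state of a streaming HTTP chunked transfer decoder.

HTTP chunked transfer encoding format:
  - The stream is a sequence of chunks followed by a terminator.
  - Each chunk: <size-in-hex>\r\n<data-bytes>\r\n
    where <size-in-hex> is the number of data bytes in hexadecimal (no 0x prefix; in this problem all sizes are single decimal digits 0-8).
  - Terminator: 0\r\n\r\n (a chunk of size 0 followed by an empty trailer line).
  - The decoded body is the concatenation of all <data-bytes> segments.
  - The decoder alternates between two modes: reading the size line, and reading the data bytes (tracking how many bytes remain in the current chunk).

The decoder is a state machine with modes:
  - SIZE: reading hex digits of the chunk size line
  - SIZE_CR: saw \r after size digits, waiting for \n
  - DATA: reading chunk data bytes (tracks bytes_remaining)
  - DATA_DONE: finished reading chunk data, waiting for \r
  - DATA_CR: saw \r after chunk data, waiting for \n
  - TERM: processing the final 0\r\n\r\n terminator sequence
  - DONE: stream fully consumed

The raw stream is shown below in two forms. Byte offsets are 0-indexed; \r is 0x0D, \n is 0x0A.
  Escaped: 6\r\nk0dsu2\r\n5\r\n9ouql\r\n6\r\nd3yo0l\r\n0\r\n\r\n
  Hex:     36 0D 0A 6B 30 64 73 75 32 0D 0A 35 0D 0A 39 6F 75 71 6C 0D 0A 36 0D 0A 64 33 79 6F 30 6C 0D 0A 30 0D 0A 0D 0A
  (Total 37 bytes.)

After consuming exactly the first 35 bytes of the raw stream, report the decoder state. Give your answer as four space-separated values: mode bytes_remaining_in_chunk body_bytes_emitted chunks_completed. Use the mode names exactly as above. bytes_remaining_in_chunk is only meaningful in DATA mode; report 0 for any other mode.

Answer: TERM 0 17 3

Derivation:
Byte 0 = '6': mode=SIZE remaining=0 emitted=0 chunks_done=0
Byte 1 = 0x0D: mode=SIZE_CR remaining=0 emitted=0 chunks_done=0
Byte 2 = 0x0A: mode=DATA remaining=6 emitted=0 chunks_done=0
Byte 3 = 'k': mode=DATA remaining=5 emitted=1 chunks_done=0
Byte 4 = '0': mode=DATA remaining=4 emitted=2 chunks_done=0
Byte 5 = 'd': mode=DATA remaining=3 emitted=3 chunks_done=0
Byte 6 = 's': mode=DATA remaining=2 emitted=4 chunks_done=0
Byte 7 = 'u': mode=DATA remaining=1 emitted=5 chunks_done=0
Byte 8 = '2': mode=DATA_DONE remaining=0 emitted=6 chunks_done=0
Byte 9 = 0x0D: mode=DATA_CR remaining=0 emitted=6 chunks_done=0
Byte 10 = 0x0A: mode=SIZE remaining=0 emitted=6 chunks_done=1
Byte 11 = '5': mode=SIZE remaining=0 emitted=6 chunks_done=1
Byte 12 = 0x0D: mode=SIZE_CR remaining=0 emitted=6 chunks_done=1
Byte 13 = 0x0A: mode=DATA remaining=5 emitted=6 chunks_done=1
Byte 14 = '9': mode=DATA remaining=4 emitted=7 chunks_done=1
Byte 15 = 'o': mode=DATA remaining=3 emitted=8 chunks_done=1
Byte 16 = 'u': mode=DATA remaining=2 emitted=9 chunks_done=1
Byte 17 = 'q': mode=DATA remaining=1 emitted=10 chunks_done=1
Byte 18 = 'l': mode=DATA_DONE remaining=0 emitted=11 chunks_done=1
Byte 19 = 0x0D: mode=DATA_CR remaining=0 emitted=11 chunks_done=1
Byte 20 = 0x0A: mode=SIZE remaining=0 emitted=11 chunks_done=2
Byte 21 = '6': mode=SIZE remaining=0 emitted=11 chunks_done=2
Byte 22 = 0x0D: mode=SIZE_CR remaining=0 emitted=11 chunks_done=2
Byte 23 = 0x0A: mode=DATA remaining=6 emitted=11 chunks_done=2
Byte 24 = 'd': mode=DATA remaining=5 emitted=12 chunks_done=2
Byte 25 = '3': mode=DATA remaining=4 emitted=13 chunks_done=2
Byte 26 = 'y': mode=DATA remaining=3 emitted=14 chunks_done=2
Byte 27 = 'o': mode=DATA remaining=2 emitted=15 chunks_done=2
Byte 28 = '0': mode=DATA remaining=1 emitted=16 chunks_done=2
Byte 29 = 'l': mode=DATA_DONE remaining=0 emitted=17 chunks_done=2
Byte 30 = 0x0D: mode=DATA_CR remaining=0 emitted=17 chunks_done=2
Byte 31 = 0x0A: mode=SIZE remaining=0 emitted=17 chunks_done=3
Byte 32 = '0': mode=SIZE remaining=0 emitted=17 chunks_done=3
Byte 33 = 0x0D: mode=SIZE_CR remaining=0 emitted=17 chunks_done=3
Byte 34 = 0x0A: mode=TERM remaining=0 emitted=17 chunks_done=3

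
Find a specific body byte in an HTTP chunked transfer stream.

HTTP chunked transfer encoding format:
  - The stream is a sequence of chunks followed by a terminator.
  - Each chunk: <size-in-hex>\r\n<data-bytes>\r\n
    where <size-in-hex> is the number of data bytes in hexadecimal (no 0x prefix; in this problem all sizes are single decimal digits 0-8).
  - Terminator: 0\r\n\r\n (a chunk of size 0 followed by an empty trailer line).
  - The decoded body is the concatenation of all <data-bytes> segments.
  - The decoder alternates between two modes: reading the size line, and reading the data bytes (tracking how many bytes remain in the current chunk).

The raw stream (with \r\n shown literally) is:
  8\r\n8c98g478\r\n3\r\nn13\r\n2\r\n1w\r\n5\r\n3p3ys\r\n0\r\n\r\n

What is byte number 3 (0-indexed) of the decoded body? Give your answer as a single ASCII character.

Answer: 8

Derivation:
Chunk 1: stream[0..1]='8' size=0x8=8, data at stream[3..11]='8c98g478' -> body[0..8], body so far='8c98g478'
Chunk 2: stream[13..14]='3' size=0x3=3, data at stream[16..19]='n13' -> body[8..11], body so far='8c98g478n13'
Chunk 3: stream[21..22]='2' size=0x2=2, data at stream[24..26]='1w' -> body[11..13], body so far='8c98g478n131w'
Chunk 4: stream[28..29]='5' size=0x5=5, data at stream[31..36]='3p3ys' -> body[13..18], body so far='8c98g478n131w3p3ys'
Chunk 5: stream[38..39]='0' size=0 (terminator). Final body='8c98g478n131w3p3ys' (18 bytes)
Body byte 3 = '8'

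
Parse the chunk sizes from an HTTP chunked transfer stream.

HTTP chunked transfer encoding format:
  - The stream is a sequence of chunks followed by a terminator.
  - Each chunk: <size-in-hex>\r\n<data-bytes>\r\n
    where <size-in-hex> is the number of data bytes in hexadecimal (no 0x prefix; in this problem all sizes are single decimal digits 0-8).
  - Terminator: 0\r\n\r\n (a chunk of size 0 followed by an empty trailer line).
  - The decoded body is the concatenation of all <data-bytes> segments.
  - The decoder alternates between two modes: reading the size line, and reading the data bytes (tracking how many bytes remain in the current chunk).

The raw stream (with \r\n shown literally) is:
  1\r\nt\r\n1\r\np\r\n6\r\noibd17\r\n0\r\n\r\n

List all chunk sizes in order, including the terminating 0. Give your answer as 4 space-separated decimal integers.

Chunk 1: stream[0..1]='1' size=0x1=1, data at stream[3..4]='t' -> body[0..1], body so far='t'
Chunk 2: stream[6..7]='1' size=0x1=1, data at stream[9..10]='p' -> body[1..2], body so far='tp'
Chunk 3: stream[12..13]='6' size=0x6=6, data at stream[15..21]='oibd17' -> body[2..8], body so far='tpoibd17'
Chunk 4: stream[23..24]='0' size=0 (terminator). Final body='tpoibd17' (8 bytes)

Answer: 1 1 6 0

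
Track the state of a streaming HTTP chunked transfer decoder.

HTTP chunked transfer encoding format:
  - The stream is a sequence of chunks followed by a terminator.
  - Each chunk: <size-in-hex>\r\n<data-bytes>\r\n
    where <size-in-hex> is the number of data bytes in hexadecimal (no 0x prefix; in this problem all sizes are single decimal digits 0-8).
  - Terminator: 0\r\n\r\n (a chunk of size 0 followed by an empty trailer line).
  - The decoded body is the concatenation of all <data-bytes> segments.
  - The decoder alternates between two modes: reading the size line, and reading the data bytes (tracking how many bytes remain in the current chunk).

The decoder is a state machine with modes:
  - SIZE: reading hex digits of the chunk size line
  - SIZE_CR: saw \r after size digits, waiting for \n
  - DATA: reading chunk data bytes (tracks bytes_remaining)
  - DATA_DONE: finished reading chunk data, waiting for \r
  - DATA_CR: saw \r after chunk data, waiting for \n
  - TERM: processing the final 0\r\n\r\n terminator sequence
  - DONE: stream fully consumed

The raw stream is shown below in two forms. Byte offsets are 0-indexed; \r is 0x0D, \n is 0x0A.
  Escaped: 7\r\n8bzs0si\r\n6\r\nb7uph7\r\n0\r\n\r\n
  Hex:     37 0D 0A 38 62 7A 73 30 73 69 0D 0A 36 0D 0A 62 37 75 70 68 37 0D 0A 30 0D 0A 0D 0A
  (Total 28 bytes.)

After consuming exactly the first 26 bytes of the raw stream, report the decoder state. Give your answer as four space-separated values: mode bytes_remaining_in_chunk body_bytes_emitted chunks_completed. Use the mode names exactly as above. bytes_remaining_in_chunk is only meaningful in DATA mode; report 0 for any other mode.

Byte 0 = '7': mode=SIZE remaining=0 emitted=0 chunks_done=0
Byte 1 = 0x0D: mode=SIZE_CR remaining=0 emitted=0 chunks_done=0
Byte 2 = 0x0A: mode=DATA remaining=7 emitted=0 chunks_done=0
Byte 3 = '8': mode=DATA remaining=6 emitted=1 chunks_done=0
Byte 4 = 'b': mode=DATA remaining=5 emitted=2 chunks_done=0
Byte 5 = 'z': mode=DATA remaining=4 emitted=3 chunks_done=0
Byte 6 = 's': mode=DATA remaining=3 emitted=4 chunks_done=0
Byte 7 = '0': mode=DATA remaining=2 emitted=5 chunks_done=0
Byte 8 = 's': mode=DATA remaining=1 emitted=6 chunks_done=0
Byte 9 = 'i': mode=DATA_DONE remaining=0 emitted=7 chunks_done=0
Byte 10 = 0x0D: mode=DATA_CR remaining=0 emitted=7 chunks_done=0
Byte 11 = 0x0A: mode=SIZE remaining=0 emitted=7 chunks_done=1
Byte 12 = '6': mode=SIZE remaining=0 emitted=7 chunks_done=1
Byte 13 = 0x0D: mode=SIZE_CR remaining=0 emitted=7 chunks_done=1
Byte 14 = 0x0A: mode=DATA remaining=6 emitted=7 chunks_done=1
Byte 15 = 'b': mode=DATA remaining=5 emitted=8 chunks_done=1
Byte 16 = '7': mode=DATA remaining=4 emitted=9 chunks_done=1
Byte 17 = 'u': mode=DATA remaining=3 emitted=10 chunks_done=1
Byte 18 = 'p': mode=DATA remaining=2 emitted=11 chunks_done=1
Byte 19 = 'h': mode=DATA remaining=1 emitted=12 chunks_done=1
Byte 20 = '7': mode=DATA_DONE remaining=0 emitted=13 chunks_done=1
Byte 21 = 0x0D: mode=DATA_CR remaining=0 emitted=13 chunks_done=1
Byte 22 = 0x0A: mode=SIZE remaining=0 emitted=13 chunks_done=2
Byte 23 = '0': mode=SIZE remaining=0 emitted=13 chunks_done=2
Byte 24 = 0x0D: mode=SIZE_CR remaining=0 emitted=13 chunks_done=2
Byte 25 = 0x0A: mode=TERM remaining=0 emitted=13 chunks_done=2

Answer: TERM 0 13 2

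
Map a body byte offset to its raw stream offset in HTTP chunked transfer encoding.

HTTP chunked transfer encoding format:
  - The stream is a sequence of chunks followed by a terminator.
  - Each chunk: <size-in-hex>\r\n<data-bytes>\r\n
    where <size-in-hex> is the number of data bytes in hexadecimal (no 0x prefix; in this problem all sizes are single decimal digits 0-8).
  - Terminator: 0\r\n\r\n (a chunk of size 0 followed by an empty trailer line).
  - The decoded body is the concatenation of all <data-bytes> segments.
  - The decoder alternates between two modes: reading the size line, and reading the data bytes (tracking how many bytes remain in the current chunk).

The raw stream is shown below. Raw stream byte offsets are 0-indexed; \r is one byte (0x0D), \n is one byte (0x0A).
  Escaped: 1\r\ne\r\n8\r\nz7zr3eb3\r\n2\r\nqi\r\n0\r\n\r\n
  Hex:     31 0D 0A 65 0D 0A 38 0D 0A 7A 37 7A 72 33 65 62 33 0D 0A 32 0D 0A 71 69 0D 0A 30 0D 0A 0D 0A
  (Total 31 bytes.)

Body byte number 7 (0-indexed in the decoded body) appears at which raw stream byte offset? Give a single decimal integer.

Answer: 15

Derivation:
Chunk 1: stream[0..1]='1' size=0x1=1, data at stream[3..4]='e' -> body[0..1], body so far='e'
Chunk 2: stream[6..7]='8' size=0x8=8, data at stream[9..17]='z7zr3eb3' -> body[1..9], body so far='ez7zr3eb3'
Chunk 3: stream[19..20]='2' size=0x2=2, data at stream[22..24]='qi' -> body[9..11], body so far='ez7zr3eb3qi'
Chunk 4: stream[26..27]='0' size=0 (terminator). Final body='ez7zr3eb3qi' (11 bytes)
Body byte 7 at stream offset 15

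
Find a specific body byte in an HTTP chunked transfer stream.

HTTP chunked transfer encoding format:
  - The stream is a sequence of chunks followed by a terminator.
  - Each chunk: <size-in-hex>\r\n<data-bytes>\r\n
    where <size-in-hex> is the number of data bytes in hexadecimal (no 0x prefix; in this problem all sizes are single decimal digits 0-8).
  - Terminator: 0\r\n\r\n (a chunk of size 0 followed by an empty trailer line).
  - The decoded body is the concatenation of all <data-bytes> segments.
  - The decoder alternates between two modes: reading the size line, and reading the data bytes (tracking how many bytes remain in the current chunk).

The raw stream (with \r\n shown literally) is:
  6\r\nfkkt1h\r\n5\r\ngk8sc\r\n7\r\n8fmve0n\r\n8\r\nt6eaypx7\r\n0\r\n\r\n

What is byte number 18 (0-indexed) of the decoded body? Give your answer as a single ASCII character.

Chunk 1: stream[0..1]='6' size=0x6=6, data at stream[3..9]='fkkt1h' -> body[0..6], body so far='fkkt1h'
Chunk 2: stream[11..12]='5' size=0x5=5, data at stream[14..19]='gk8sc' -> body[6..11], body so far='fkkt1hgk8sc'
Chunk 3: stream[21..22]='7' size=0x7=7, data at stream[24..31]='8fmve0n' -> body[11..18], body so far='fkkt1hgk8sc8fmve0n'
Chunk 4: stream[33..34]='8' size=0x8=8, data at stream[36..44]='t6eaypx7' -> body[18..26], body so far='fkkt1hgk8sc8fmve0nt6eaypx7'
Chunk 5: stream[46..47]='0' size=0 (terminator). Final body='fkkt1hgk8sc8fmve0nt6eaypx7' (26 bytes)
Body byte 18 = 't'

Answer: t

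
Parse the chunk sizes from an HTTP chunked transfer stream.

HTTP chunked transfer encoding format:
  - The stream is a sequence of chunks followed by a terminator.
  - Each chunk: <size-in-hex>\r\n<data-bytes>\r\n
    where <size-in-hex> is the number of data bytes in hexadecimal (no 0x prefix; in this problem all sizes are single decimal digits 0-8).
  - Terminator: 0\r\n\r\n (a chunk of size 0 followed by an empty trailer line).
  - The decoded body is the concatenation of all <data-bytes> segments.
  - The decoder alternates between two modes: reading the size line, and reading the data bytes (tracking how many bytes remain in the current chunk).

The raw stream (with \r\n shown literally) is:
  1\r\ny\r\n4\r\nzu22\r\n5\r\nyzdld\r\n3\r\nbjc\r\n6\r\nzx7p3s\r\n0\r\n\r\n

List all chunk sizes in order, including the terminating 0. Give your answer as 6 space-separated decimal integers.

Chunk 1: stream[0..1]='1' size=0x1=1, data at stream[3..4]='y' -> body[0..1], body so far='y'
Chunk 2: stream[6..7]='4' size=0x4=4, data at stream[9..13]='zu22' -> body[1..5], body so far='yzu22'
Chunk 3: stream[15..16]='5' size=0x5=5, data at stream[18..23]='yzdld' -> body[5..10], body so far='yzu22yzdld'
Chunk 4: stream[25..26]='3' size=0x3=3, data at stream[28..31]='bjc' -> body[10..13], body so far='yzu22yzdldbjc'
Chunk 5: stream[33..34]='6' size=0x6=6, data at stream[36..42]='zx7p3s' -> body[13..19], body so far='yzu22yzdldbjczx7p3s'
Chunk 6: stream[44..45]='0' size=0 (terminator). Final body='yzu22yzdldbjczx7p3s' (19 bytes)

Answer: 1 4 5 3 6 0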